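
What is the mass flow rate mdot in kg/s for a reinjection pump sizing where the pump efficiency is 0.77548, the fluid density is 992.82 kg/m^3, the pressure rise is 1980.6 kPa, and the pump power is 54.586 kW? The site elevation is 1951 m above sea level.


mdot = P_pump * rho * eta / dP
mdot = 54.586 * 992.82 * 0.77548 / 1980.6
mdot = 21.219 kg/s


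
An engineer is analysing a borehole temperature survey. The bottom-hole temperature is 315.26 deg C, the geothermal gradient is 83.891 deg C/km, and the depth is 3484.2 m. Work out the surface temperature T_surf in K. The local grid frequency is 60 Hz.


T_surf = T_d - grad * d / 1000
T_surf = 315.26 - 83.891 * 3484.2 / 1000
T_surf = 22.96698 deg C
Convert to K: 22.96698 + 273.15 = 296.12 K
T_surf = 296.12 K


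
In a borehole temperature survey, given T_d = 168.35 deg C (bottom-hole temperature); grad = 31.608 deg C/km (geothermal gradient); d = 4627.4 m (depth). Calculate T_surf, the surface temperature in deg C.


T_surf = T_d - grad * d / 1000
T_surf = 168.35 - 31.608 * 4627.4 / 1000
T_surf = 22.087 deg C


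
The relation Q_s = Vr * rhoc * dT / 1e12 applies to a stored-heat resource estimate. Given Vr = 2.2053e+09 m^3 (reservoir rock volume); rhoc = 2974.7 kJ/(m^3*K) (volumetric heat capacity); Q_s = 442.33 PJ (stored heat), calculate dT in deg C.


dT = Q_s * 1e12 / (Vr * rhoc)
dT = 442.33 * 1e12 / (2.2053e+09 * 2974.7)
dT = 67.42727 K
Convert (temperature difference, 1 K = 1 deg C): 67.42727 K = 67.42727 deg C
dT = 67.427 deg C


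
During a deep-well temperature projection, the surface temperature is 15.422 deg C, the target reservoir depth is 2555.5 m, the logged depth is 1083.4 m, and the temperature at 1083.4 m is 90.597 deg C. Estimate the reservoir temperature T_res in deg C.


Step 1: grad = (T_d1 - T_surf)/d1 * 1000 = (90.597 - 15.422)/1083.4 * 1000 = 69.38804 deg C/km
Step 2: T_res = T_surf + grad*d2/1000 = 15.422 + 69.38804*2555.5/1000 = 192.74 deg C
T_res = 192.74 deg C


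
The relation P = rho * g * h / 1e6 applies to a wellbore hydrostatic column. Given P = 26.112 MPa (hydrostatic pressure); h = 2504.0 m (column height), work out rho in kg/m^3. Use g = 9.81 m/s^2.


rho = P * 1e6 / (g * h)
rho = 26.112 * 1e6 / (9.81 * 2504.0)
rho = 1063.0 kg/m^3


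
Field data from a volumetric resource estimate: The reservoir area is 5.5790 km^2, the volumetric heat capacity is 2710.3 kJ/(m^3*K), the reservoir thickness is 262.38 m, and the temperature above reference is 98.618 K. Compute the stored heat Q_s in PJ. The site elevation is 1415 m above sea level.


Step 1: Vr = A*1e6*hr = 5.579*1e6*262.38 = 1.463818e+09 m^3
Step 2: Q_s = Vr*rhoc*dT/1e12 = 1.463818e+09*2710.3*98.618/1e12 = 391.26 PJ
Q_s = 391.26 PJ


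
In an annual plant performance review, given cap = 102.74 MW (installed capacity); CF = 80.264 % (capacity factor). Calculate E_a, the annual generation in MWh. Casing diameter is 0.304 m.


E_a = CF / 100 * cap * 8760
E_a = 80.264 / 100 * 102.74 * 8760
E_a = 7.2238e+05 MWh


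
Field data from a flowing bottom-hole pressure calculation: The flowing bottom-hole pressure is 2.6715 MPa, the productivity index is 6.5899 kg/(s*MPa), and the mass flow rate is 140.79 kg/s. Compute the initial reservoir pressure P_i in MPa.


P_i = P_wf + mdot / PI
P_i = 2.6715 + 140.79 / 6.5899
P_i = 24.036 MPa


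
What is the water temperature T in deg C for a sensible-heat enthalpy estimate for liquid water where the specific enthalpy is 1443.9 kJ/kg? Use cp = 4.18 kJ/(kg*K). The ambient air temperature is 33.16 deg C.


T = h / cp
T = 1443.9 / 4.18
T = 345.43 deg C


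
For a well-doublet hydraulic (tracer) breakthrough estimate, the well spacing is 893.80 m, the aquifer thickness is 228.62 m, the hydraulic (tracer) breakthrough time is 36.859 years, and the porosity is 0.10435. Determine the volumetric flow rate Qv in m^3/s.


Qv = pi*hr*phi*L^2 / (3*t_bt*365.25*86400)
Qv = pi*228.62*0.10435*893.80^2 / (3*36.859*365.25*86400)
Qv = 0.017158 m^3/s


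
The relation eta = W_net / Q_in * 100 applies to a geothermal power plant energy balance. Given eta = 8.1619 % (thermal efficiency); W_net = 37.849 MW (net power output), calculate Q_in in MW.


Q_in = W_net / (eta / 100)
Q_in = 37.849 / (8.1619 / 100)
Q_in = 463.73 MW


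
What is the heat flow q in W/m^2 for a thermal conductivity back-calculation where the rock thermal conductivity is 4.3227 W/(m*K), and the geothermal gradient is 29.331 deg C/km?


q = k * grad / 1000
q = 4.3227 * 29.331 / 1000
q = 0.12679 W/m^2


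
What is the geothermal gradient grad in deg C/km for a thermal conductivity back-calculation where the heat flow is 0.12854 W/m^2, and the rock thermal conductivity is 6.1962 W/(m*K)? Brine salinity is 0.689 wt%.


grad = q / k * 1000
grad = 0.12854 / 6.1962 * 1000
grad = 20.745 deg C/km


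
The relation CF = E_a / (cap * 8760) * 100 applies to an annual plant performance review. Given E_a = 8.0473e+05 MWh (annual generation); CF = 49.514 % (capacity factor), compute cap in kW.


cap = E_a / (CF/100 * 8760)
cap = 8.0473e+05 / (49.514/100 * 8760)
cap = 185.5317 MW
Convert: 185.5317 MW * 1000.0 = 1.8553e+05 kW
cap = 1.8553e+05 kW


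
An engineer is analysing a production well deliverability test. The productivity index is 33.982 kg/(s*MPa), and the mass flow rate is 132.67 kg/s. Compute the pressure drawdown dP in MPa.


dP = mdot * 1000 / PI
dP = 132.67 * 1000 / 33.982
dP = 3904.126 kPa
Convert: 3904.126 kPa * 0.001 = 3.9041 MPa
dP = 3.9041 MPa


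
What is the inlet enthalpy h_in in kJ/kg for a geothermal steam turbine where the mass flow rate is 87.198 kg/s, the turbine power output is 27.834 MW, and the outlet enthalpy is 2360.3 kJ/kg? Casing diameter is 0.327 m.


h_in = h_out + P * 1000 / mdot
h_in = 2360.3 + 27.834 * 1000 / 87.198
h_in = 2679.5 kJ/kg


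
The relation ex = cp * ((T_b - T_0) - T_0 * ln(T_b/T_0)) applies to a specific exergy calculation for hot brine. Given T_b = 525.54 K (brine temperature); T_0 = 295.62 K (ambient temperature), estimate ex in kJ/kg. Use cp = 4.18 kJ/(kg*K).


ex = cp * ((T_b - T_0) - T_0 * ln(T_b/T_0))
ex = 4.18 * ((525.54 - 295.62) - 295.62 * ln(525.54/295.62))
ex = 250.11 kJ/kg


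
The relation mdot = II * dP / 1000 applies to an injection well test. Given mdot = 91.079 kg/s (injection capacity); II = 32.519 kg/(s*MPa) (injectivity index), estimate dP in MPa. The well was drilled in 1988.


dP = mdot * 1000 / II
dP = 91.079 * 1000 / 32.519
dP = 2800.793 kPa
Convert: 2800.793 kPa * 0.001 = 2.8008 MPa
dP = 2.8008 MPa


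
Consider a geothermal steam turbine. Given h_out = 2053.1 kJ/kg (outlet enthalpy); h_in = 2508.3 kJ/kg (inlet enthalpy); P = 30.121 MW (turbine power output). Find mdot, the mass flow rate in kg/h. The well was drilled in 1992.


mdot = P * 1000 / (h_in - h_out)
mdot = 30.121 * 1000 / (2508.3 - 2053.1)
mdot = 66.17091 kg/s
Convert: 66.17091 kg/s * 3600.0 = 2.3822e+05 kg/h
mdot = 2.3822e+05 kg/h


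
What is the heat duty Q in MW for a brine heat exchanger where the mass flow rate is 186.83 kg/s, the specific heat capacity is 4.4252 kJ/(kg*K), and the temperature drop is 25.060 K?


Q = mdot * cp * dT / 1000
Q = 186.83 * 4.4252 * 25.060 / 1000
Q = 20.719 MW


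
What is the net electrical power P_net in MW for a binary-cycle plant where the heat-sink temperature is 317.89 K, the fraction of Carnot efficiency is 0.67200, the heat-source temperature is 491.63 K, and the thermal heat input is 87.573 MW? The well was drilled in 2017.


Step 1: eta = (1 - Tc/Th)*f = (1 - 317.89/491.63)*0.672 = 0.2374820
Step 2: P_net = eta * Q_in = 0.2374820 * 87.573 = 20.797 MW
P_net = 20.797 MW


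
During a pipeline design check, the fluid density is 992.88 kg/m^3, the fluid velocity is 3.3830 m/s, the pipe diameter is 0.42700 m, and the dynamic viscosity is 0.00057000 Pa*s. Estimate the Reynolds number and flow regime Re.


Step 1: Re = rho*vel*D/mu = 992.88*3.383*0.427/0.00057 = 2.5162e+06
Step 2: Re = 2.5162e+06 > 4000, so flow is turbulent.
Re = 2.5162e+06 (turbulent)


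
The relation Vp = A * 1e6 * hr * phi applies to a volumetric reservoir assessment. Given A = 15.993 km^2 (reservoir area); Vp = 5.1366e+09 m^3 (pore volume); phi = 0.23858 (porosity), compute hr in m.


hr = Vp / (A * 1e6 * phi)
hr = 5.1366e+09 / (15.993 * 1e6 * 0.23858)
hr = 1346.2 m


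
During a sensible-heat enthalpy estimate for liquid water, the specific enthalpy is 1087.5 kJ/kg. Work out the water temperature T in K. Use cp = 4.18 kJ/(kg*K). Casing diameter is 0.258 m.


T = h / cp
T = 1087.5 / 4.18
T = 260.1675 deg C
Convert to K: 260.1675 + 273.15 = 533.32 K
T = 533.32 K


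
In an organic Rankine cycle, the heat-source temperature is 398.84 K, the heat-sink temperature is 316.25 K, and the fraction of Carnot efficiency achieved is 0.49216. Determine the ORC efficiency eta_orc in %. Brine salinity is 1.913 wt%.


eta_orc = (1 - Tc/Th) * f * 100
eta_orc = (1 - 316.25/398.84) * 0.49216 * 100
eta_orc = 10.191 %


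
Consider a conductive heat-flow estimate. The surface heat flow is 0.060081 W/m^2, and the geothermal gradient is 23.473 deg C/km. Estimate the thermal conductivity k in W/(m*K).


k = q * 1000 / grad
k = 0.060081 * 1000 / 23.473
k = 2.5596 W/(m*K)


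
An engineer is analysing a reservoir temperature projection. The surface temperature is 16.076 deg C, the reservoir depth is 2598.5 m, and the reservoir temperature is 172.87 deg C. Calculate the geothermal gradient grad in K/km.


grad = (T_res - T_surf) / d * 1000
grad = (172.87 - 16.076) / 2598.5 * 1000
grad = 60.34020 deg C/km
Convert: 60.34020 deg C/km * 1.0 = 60.340 K/km
grad = 60.340 K/km


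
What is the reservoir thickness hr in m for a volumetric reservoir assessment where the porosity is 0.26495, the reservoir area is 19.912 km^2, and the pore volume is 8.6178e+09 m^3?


hr = Vp / (A * 1e6 * phi)
hr = 8.6178e+09 / (19.912 * 1e6 * 0.26495)
hr = 1633.5 m


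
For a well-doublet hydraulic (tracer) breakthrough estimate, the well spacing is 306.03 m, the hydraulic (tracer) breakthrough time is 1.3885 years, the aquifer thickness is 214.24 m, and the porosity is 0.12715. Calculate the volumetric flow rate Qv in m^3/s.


Qv = pi*hr*phi*L^2 / (3*t_bt*365.25*86400)
Qv = pi*214.24*0.12715*306.03^2 / (3*1.3885*365.25*86400)
Qv = 0.060971 m^3/s


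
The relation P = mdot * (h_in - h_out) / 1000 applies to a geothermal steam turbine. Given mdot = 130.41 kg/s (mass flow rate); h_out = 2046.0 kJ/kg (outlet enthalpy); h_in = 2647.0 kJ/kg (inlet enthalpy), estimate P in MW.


P = mdot * (h_in - h_out) / 1000
P = 130.41 * (2647.0 - 2046.0) / 1000
P = 78.376 MW


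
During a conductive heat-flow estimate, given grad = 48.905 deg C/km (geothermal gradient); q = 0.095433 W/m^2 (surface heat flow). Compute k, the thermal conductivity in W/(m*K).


k = q * 1000 / grad
k = 0.095433 * 1000 / 48.905
k = 1.9514 W/(m*K)


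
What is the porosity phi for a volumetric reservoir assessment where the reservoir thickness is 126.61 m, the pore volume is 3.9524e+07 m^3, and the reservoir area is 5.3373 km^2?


phi = Vp / (A * 1e6 * hr)
phi = 3.9524e+07 / (5.3373 * 1e6 * 126.61)
phi = 0.058489


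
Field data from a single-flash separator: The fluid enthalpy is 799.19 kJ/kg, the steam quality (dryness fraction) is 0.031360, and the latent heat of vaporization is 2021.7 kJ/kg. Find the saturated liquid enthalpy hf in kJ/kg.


hf = h - x * hfg
hf = 799.19 - 0.031360 * 2021.7
hf = 735.79 kJ/kg


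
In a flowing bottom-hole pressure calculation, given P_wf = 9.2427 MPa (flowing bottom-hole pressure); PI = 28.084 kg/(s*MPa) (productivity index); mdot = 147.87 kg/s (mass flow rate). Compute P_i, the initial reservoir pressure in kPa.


P_i = P_wf + mdot / PI
P_i = 9.2427 + 147.87 / 28.084
P_i = 14.50798 MPa
Convert: 14.50798 MPa * 1000.0 = 14508 kPa
P_i = 14508 kPa


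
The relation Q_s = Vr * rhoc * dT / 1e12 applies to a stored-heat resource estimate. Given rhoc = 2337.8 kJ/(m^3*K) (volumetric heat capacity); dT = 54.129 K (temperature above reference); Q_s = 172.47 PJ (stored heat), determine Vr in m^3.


Vr = Q_s * 1e12 / (rhoc * dT)
Vr = 172.47 * 1e12 / (2337.8 * 54.129)
Vr = 1.3629e+09 m^3


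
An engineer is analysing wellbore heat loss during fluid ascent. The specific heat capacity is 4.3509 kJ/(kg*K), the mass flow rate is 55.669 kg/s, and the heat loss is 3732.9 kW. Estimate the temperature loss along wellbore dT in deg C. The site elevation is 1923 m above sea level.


dT = Q_loss / (mdot * cp)
dT = 3732.9 / (55.669 * 4.3509)
dT = 15.41182 K
Convert (temperature difference, 1 K = 1 deg C): 15.41182 K = 15.41182 deg C
dT = 15.412 deg C


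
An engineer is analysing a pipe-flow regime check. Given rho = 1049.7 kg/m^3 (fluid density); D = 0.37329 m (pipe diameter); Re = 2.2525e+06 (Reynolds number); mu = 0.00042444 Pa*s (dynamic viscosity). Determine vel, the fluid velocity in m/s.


vel = Re * mu / (rho * D)
vel = 2.2525e+06 * 0.00042444 / (1049.7 * 0.37329)
vel = 2.4399 m/s


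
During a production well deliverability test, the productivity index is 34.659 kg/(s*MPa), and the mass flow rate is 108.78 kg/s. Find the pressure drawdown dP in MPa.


dP = mdot * 1000 / PI
dP = 108.78 * 1000 / 34.659
dP = 3138.579 kPa
Convert: 3138.579 kPa * 0.001 = 3.1386 MPa
dP = 3.1386 MPa


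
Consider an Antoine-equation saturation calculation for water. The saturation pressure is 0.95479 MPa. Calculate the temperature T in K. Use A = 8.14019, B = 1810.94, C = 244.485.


T = B / (A - log10(P_sat * 760 / 0.101325)) - C
T = 1810.94 / (8.14019 - log10(0.95479 * 760 / 0.101325)) - 244.485
T = 178.1198 deg C
Convert to K: 178.1198 + 273.15 = 451.27 K
T = 451.27 K


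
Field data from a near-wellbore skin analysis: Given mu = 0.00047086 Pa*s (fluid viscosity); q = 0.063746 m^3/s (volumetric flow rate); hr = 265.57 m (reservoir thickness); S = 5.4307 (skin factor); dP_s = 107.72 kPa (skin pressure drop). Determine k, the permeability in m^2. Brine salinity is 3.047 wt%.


k = S*q*mu / (2*pi*dP_s*1000*hr)
k = 5.4307*0.063746*0.00047086 / (2*pi*107.72*1000*265.57)
k = 9.0687e-13 m^2


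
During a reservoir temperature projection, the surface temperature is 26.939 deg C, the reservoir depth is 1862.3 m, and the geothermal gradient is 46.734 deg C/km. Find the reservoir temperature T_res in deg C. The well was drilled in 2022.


T_res = T_surf + grad * d / 1000
T_res = 26.939 + 46.734 * 1862.3 / 1000
T_res = 113.97 deg C


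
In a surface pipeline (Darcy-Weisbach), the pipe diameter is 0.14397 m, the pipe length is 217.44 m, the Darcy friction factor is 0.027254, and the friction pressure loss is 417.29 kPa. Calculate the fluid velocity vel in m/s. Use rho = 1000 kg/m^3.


vel = sqrt(dP*1000*2*D / (f*L*rho))
vel = sqrt(417.29*1000*2*0.14397 / (0.027254*217.44*1000))
vel = 4.5028 m/s


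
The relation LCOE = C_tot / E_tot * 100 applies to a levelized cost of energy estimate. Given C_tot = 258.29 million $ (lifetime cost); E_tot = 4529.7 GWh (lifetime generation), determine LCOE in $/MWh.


LCOE = C_tot / E_tot * 100
LCOE = 258.29 / 4529.7 * 100
LCOE = 5.702144 cents/kWh
Convert: 5.702144 cents/kWh * 10.0 = 57.021 $/MWh
LCOE = 57.021 $/MWh


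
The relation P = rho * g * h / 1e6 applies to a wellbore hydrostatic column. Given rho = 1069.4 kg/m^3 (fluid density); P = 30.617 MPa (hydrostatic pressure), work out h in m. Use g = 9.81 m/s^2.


h = P * 1e6 / (g * rho)
h = 30.617 * 1e6 / (9.81 * 1069.4)
h = 2918.5 m


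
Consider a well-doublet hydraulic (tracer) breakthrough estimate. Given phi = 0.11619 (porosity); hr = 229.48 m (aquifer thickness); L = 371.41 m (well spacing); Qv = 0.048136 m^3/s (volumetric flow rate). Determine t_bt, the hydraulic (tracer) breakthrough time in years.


t_bt = pi * hr * phi * L^2 / (3 * Qv) / (365.25*86400)
t_bt = pi * 229.48 * 0.11619 * 371.41^2 / (3 * 0.048136) / (365.25*86400)
t_bt = 2.5356 years


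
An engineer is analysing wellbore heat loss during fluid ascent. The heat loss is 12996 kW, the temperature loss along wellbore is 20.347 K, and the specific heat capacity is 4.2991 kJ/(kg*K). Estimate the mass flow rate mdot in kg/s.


mdot = Q_loss / (cp * dT)
mdot = 12996 / (4.2991 * 20.347)
mdot = 148.57 kg/s


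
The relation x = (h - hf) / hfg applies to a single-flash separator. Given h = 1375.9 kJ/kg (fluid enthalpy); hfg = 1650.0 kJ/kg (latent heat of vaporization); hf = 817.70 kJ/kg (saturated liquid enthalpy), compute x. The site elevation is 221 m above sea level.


x = (h - hf) / hfg
x = (1375.9 - 817.70) / 1650.0
x = 0.33830


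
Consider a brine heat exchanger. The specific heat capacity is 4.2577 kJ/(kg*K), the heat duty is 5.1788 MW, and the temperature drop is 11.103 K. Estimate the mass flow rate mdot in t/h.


mdot = Q * 1000 / (cp * dT)
mdot = 5.1788 * 1000 / (4.2577 * 11.103)
mdot = 109.5503 kg/s
Convert: 109.5503 kg/s * 3.6 = 394.38 t/h
mdot = 394.38 t/h


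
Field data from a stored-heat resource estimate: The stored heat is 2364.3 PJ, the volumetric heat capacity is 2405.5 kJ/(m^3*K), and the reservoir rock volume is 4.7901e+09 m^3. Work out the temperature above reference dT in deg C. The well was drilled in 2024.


dT = Q_s * 1e12 / (Vr * rhoc)
dT = 2364.3 * 1e12 / (4.7901e+09 * 2405.5)
dT = 205.1883 K
Convert (temperature difference, 1 K = 1 deg C): 205.1883 K = 205.1883 deg C
dT = 205.19 deg C


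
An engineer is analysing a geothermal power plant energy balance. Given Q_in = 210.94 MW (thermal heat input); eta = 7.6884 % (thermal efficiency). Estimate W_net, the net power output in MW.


W_net = eta / 100 * Q_in
W_net = 7.6884 / 100 * 210.94
W_net = 16.218 MW


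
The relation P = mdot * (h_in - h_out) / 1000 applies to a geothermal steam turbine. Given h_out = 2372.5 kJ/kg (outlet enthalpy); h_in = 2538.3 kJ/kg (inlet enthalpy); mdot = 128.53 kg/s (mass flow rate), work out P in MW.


P = mdot * (h_in - h_out) / 1000
P = 128.53 * (2538.3 - 2372.5) / 1000
P = 21.310 MW


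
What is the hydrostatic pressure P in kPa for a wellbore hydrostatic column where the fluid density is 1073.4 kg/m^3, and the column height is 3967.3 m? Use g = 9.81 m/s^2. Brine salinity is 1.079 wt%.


P = rho * g * h / 1e6
P = 1073.4 * 9.81 * 3967.3 / 1e6
P = 41.77588 MPa
Convert: 41.77588 MPa * 1000.0 = 41776 kPa
P = 41776 kPa


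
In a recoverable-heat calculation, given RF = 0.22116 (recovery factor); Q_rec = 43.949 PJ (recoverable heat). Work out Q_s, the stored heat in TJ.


Q_s = Q_rec / RF
Q_s = 43.949 / 0.22116
Q_s = 198.7204 PJ
Convert: 198.7204 PJ * 1000.0 = 1.9872e+05 TJ
Q_s = 1.9872e+05 TJ


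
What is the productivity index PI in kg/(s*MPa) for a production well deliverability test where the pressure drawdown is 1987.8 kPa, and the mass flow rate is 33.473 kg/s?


PI = mdot * 1000 / dP
PI = 33.473 * 1000 / 1987.8
PI = 16.839 kg/(s*MPa)


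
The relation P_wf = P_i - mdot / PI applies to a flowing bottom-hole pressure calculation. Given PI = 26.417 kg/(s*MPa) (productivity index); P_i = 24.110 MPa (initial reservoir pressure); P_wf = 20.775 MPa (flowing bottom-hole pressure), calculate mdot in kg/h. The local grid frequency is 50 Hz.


mdot = (P_i - P_wf) * PI
mdot = (24.110 - 20.775) * 26.417
mdot = 88.10070 kg/s
Convert: 88.10070 kg/s * 3600.0 = 3.1716e+05 kg/h
mdot = 3.1716e+05 kg/h


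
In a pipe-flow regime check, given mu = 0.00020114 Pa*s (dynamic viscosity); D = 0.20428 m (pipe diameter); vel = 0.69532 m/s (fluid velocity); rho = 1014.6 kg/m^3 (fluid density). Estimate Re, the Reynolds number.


Re = rho * vel * D / mu
Re = 1014.6 * 0.69532 * 0.20428 / 0.00020114
Re = 7.1648e+05


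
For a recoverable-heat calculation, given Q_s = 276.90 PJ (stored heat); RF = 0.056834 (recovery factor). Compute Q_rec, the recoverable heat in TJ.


Q_rec = Q_s * RF
Q_rec = 276.90 * 0.056834
Q_rec = 15.73733 PJ
Convert: 15.73733 PJ * 1000.0 = 15737 TJ
Q_rec = 15737 TJ


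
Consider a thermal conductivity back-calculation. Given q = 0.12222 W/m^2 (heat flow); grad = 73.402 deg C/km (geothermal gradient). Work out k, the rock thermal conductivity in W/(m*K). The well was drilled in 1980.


k = q / (grad / 1000)
k = 0.12222 / (73.402 / 1000)
k = 1.6651 W/(m*K)


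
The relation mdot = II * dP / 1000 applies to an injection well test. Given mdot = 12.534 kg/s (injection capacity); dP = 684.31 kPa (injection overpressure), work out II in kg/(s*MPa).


II = mdot * 1000 / dP
II = 12.534 * 1000 / 684.31
II = 18.316 kg/(s*MPa)


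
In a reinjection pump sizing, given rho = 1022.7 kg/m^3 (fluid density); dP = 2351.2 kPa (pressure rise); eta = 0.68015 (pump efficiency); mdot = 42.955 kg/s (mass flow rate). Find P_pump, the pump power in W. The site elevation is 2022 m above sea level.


P_pump = mdot * dP / (rho * eta)
P_pump = 42.955 * 2351.2 / (1022.7 * 0.68015)
P_pump = 145.1946 kW
Convert: 145.1946 kW * 1000.0 = 1.4519e+05 W
P_pump = 1.4519e+05 W


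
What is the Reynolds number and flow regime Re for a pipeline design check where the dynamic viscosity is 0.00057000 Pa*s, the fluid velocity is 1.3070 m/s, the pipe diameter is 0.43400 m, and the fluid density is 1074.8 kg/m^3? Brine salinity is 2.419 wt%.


Step 1: Re = rho*vel*D/mu = 1074.8*1.307*0.434/0.00057 = 1.0696e+06
Step 2: Re = 1.0696e+06 > 4000, so flow is turbulent.
Re = 1.0696e+06 (turbulent)


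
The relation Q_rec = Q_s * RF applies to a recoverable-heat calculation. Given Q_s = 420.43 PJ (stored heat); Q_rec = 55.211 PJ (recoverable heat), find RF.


RF = Q_rec / Q_s
RF = 55.211 / 420.43
RF = 0.13132


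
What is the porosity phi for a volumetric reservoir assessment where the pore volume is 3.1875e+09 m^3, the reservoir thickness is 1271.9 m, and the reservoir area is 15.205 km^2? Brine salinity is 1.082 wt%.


phi = Vp / (A * 1e6 * hr)
phi = 3.1875e+09 / (15.205 * 1e6 * 1271.9)
phi = 0.16482


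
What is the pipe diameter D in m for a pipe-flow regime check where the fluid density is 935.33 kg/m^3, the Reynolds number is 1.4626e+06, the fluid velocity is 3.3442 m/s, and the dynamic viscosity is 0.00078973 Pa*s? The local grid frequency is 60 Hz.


D = Re * mu / (rho * vel)
D = 1.4626e+06 * 0.00078973 / (935.33 * 3.3442)
D = 0.36927 m


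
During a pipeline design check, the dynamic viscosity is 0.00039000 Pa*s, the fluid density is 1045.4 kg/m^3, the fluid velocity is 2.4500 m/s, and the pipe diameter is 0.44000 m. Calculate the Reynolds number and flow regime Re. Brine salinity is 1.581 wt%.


Step 1: Re = rho*vel*D/mu = 1045.4*2.45*0.44/0.00039 = 2.8896e+06
Step 2: Re = 2.8896e+06 > 4000, so flow is turbulent.
Re = 2.8896e+06 (turbulent)


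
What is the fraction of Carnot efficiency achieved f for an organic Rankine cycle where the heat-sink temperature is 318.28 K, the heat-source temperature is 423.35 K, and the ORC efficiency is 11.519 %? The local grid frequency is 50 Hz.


f = (eta_orc/100) / (1 - Tc/Th)
f = (11.519/100) / (1 - 318.28/423.35)
f = 0.46413


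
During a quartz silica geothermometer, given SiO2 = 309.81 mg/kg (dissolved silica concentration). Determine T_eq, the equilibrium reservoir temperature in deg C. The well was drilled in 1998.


T_eq = 1309 / (5.19 - log10(SiO2)) - 273.15
T_eq = 1309 / (5.19 - log10(309.81)) - 273.15
T_eq = 211.86 deg C


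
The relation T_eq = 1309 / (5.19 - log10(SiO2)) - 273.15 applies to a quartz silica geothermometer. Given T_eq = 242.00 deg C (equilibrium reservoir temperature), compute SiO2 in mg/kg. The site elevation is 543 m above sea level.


SiO2 = 10^(5.19 - 1309/(T_eq + 273.15))
SiO2 = 10^(5.19 - 1309/(242.00 + 273.15))
SiO2 = 445.65 mg/kg


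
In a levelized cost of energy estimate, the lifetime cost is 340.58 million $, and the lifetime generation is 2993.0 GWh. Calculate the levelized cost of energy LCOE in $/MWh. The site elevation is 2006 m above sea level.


LCOE = C_tot / E_tot * 100
LCOE = 340.58 / 2993.0 * 100
LCOE = 11.37922 cents/kWh
Convert: 11.37922 cents/kWh * 10.0 = 113.79 $/MWh
LCOE = 113.79 $/MWh


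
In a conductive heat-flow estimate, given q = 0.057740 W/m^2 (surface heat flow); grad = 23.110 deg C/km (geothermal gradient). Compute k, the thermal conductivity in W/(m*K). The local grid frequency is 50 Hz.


k = q * 1000 / grad
k = 0.057740 * 1000 / 23.110
k = 2.4985 W/(m*K)


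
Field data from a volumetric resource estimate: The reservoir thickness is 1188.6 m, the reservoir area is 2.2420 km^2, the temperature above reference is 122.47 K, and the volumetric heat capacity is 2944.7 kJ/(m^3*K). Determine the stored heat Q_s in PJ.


Step 1: Vr = A*1e6*hr = 2.242*1e6*1188.6 = 2.664841e+09 m^3
Step 2: Q_s = Vr*rhoc*dT/1e12 = 2.664841e+09*2944.7*122.47/1e12 = 961.04 PJ
Q_s = 961.04 PJ


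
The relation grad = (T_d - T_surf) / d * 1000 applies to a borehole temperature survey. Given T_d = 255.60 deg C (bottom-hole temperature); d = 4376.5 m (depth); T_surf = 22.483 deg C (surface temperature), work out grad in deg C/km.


grad = (T_d - T_surf) / d * 1000
grad = (255.60 - 22.483) / 4376.5 * 1000
grad = 53.266 deg C/km


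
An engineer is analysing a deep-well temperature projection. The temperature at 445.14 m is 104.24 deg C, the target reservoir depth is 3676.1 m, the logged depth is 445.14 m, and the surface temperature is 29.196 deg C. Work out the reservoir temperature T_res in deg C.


Step 1: grad = (T_d1 - T_surf)/d1 * 1000 = (104.24 - 29.196)/445.14 * 1000 = 168.5852 deg C/km
Step 2: T_res = T_surf + grad*d2/1000 = 29.196 + 168.5852*3676.1/1000 = 648.93 deg C
T_res = 648.93 deg C


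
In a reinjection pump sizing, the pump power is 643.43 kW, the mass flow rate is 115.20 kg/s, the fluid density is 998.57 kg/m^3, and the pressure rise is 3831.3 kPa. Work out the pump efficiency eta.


eta = mdot * dP / (rho * P_pump)
eta = 115.20 * 3831.3 / (998.57 * 643.43)
eta = 0.68694


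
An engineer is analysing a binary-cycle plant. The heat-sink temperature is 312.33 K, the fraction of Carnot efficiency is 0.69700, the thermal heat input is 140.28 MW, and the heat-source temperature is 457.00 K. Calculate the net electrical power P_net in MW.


Step 1: eta = (1 - Tc/Th)*f = (1 - 312.33/457.0)*0.697 = 0.2206455
Step 2: P_net = eta * Q_in = 0.2206455 * 140.28 = 30.952 MW
P_net = 30.952 MW


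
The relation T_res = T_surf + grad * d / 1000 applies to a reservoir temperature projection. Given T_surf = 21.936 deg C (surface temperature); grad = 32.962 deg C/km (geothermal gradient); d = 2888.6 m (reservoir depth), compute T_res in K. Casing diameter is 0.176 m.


T_res = T_surf + grad * d / 1000
T_res = 21.936 + 32.962 * 2888.6 / 1000
T_res = 117.1500 deg C
Convert to K: 117.1500 + 273.15 = 390.30 K
T_res = 390.30 K


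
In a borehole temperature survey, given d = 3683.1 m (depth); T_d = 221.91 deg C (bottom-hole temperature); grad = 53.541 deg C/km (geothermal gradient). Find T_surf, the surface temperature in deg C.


T_surf = T_d - grad * d / 1000
T_surf = 221.91 - 53.541 * 3683.1 / 1000
T_surf = 24.713 deg C


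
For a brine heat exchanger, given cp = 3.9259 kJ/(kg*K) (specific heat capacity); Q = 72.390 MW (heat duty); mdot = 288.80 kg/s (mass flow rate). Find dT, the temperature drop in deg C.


dT = Q * 1000 / (mdot * cp)
dT = 72.390 * 1000 / (288.80 * 3.9259)
dT = 63.84724 K
Convert (temperature difference, 1 K = 1 deg C): 63.84724 K = 63.84724 deg C
dT = 63.847 deg C


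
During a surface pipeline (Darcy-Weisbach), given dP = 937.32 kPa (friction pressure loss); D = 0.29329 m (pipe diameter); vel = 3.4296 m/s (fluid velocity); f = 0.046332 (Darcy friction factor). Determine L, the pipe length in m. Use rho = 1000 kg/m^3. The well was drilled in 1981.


L = dP*1000*D / (f*rho*vel^2/2)
L = 937.32*1000*0.29329 / (0.046332*1000*3.4296^2/2)
L = 1008.9 m


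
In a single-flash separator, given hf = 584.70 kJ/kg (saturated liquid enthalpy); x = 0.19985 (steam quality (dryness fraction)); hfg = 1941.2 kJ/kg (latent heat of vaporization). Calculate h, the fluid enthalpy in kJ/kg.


h = hf + x * hfg
h = 584.70 + 0.19985 * 1941.2
h = 972.65 kJ/kg


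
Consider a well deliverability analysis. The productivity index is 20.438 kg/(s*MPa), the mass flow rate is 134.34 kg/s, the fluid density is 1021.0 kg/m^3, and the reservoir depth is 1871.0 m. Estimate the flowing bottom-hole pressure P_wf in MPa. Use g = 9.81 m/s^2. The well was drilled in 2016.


Step 1: P_i = rho*g*h/1e6 = 1021.0*9.81*1871.0/1e6 = 18.73995 MPa
Step 2: P_wf = P_i - mdot/PI = 18.73995 - 134.34/20.438 = 12.167 MPa
P_wf = 12.167 MPa


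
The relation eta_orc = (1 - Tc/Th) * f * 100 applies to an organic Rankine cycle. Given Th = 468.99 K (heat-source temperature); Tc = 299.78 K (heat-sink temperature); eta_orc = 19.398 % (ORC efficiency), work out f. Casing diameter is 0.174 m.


f = (eta_orc/100) / (1 - Tc/Th)
f = (19.398/100) / (1 - 299.78/468.99)
f = 0.53764


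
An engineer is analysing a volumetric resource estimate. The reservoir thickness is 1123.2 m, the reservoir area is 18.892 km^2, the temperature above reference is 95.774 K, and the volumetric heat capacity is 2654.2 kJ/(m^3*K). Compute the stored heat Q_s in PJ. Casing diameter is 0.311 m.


Step 1: Vr = A*1e6*hr = 18.892*1e6*1123.2 = 2.121949e+10 m^3
Step 2: Q_s = Vr*rhoc*dT/1e12 = 2.121949e+10*2654.2*95.774/1e12 = 5394.1 PJ
Q_s = 5394.1 PJ


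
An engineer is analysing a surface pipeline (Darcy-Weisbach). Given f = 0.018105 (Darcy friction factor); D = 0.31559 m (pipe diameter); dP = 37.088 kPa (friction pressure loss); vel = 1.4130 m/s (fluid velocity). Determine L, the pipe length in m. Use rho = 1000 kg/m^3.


L = dP*1000*D / (f*rho*vel^2/2)
L = 37.088*1000*0.31559 / (0.018105*1000*1.4130^2/2)
L = 647.60 m


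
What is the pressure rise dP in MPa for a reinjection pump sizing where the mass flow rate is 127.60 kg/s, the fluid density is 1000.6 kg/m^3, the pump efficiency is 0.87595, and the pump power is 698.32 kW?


dP = P_pump * rho * eta / mdot
dP = 698.32 * 1000.6 * 0.87595 / 127.60
dP = 4796.712 kPa
Convert: 4796.712 kPa * 0.001 = 4.7967 MPa
dP = 4.7967 MPa


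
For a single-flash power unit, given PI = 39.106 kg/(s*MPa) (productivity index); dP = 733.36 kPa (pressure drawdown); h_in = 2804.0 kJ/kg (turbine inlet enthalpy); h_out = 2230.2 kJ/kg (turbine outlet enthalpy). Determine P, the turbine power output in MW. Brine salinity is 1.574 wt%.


Step 1: mdot = PI * dP / 1000 = 39.106 * 733.36 / 1000 = 28.67878 kg/s
Step 2: P = mdot*(h_in - h_out)/1000 = 28.67878*(2804.0 - 2230.2)/1000 = 16.456 MW
P = 16.456 MW


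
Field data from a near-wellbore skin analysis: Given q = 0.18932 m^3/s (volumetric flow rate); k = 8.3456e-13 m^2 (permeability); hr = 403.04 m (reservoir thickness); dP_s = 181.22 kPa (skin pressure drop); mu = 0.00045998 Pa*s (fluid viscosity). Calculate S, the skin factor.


S = dP_s * 1000 * 2*pi*k*hr / (q*mu)
S = 181.22 * 1000 * 2*pi*8.3456e-13*403.04 / (0.18932*0.00045998)
S = 4.3980


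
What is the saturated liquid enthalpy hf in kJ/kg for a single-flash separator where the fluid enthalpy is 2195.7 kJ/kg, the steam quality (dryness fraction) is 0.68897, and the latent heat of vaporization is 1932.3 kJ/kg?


hf = h - x * hfg
hf = 2195.7 - 0.68897 * 1932.3
hf = 864.40 kJ/kg


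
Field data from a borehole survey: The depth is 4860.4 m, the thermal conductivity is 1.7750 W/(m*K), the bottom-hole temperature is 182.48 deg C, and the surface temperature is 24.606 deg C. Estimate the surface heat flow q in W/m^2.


Step 1: grad = (T_d - T_surf)/d * 1000 = (182.48 - 24.606)/4860.4 * 1000 = 32.48169 deg C/km
Step 2: q = k * grad / 1000 = 1.775 * 32.48169 / 1000 = 0.057655 W/m^2
q = 0.057655 W/m^2


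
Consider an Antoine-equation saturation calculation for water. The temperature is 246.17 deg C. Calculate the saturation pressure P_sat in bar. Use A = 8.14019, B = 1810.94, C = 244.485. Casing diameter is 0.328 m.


P_sat = 10^(A - B/(C + T)) / 760 * 0.101325
P_sat = 10^(8.14019 - 1810.94/(244.485 + 246.17)) / 760 * 0.101325
P_sat = 3.751723 MPa
Convert: 3.751723 MPa * 10.0 = 37.517 bar
P_sat = 37.517 bar


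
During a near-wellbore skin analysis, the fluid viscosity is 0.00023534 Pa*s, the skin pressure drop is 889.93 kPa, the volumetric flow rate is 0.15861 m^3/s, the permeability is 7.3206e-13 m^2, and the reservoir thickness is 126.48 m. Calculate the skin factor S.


S = dP_s * 1000 * 2*pi*k*hr / (q*mu)
S = 889.93 * 1000 * 2*pi*7.3206e-13*126.48 / (0.15861*0.00023534)
S = 13.870


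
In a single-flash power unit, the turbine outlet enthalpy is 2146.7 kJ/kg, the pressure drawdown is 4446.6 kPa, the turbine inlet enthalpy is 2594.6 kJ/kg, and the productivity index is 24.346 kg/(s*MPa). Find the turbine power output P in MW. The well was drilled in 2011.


Step 1: mdot = PI * dP / 1000 = 24.346 * 4446.6 / 1000 = 108.2569 kg/s
Step 2: P = mdot*(h_in - h_out)/1000 = 108.2569*(2594.6 - 2146.7)/1000 = 48.488 MW
P = 48.488 MW


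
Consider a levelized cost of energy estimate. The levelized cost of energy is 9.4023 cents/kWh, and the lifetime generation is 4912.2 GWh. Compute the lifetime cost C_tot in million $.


C_tot = LCOE / 100 * E_tot
C_tot = 9.4023 / 100 * 4912.2
C_tot = 461.86 million $


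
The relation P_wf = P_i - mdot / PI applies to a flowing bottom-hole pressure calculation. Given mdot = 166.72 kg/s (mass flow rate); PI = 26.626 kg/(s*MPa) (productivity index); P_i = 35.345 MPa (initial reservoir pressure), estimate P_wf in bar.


P_wf = P_i - mdot / PI
P_wf = 35.345 - 166.72 / 26.626
P_wf = 29.08345 MPa
Convert: 29.08345 MPa * 10.0 = 290.83 bar
P_wf = 290.83 bar


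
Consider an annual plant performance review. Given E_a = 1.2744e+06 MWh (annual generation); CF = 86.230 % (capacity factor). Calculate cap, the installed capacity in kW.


cap = E_a / (CF/100 * 8760)
cap = 1.2744e+06 / (86.230/100 * 8760)
cap = 168.7109 MW
Convert: 168.7109 MW * 1000.0 = 1.6871e+05 kW
cap = 1.6871e+05 kW


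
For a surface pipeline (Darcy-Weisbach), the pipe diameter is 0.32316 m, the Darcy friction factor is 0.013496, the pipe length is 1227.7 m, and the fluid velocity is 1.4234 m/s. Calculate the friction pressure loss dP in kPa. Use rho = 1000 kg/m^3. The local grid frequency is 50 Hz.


dP = f * (L/D) * (rho*vel^2/2) / 1000
dP = 0.013496 * (1227.7/0.32316) * (1000*1.4234^2/2) / 1000
dP = 51.940 kPa


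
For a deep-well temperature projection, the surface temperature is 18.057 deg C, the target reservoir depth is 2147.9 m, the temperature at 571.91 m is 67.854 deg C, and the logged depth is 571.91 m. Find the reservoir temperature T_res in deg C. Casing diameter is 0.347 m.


Step 1: grad = (T_d1 - T_surf)/d1 * 1000 = (67.854 - 18.057)/571.91 * 1000 = 87.07139 deg C/km
Step 2: T_res = T_surf + grad*d2/1000 = 18.057 + 87.07139*2147.9/1000 = 205.08 deg C
T_res = 205.08 deg C


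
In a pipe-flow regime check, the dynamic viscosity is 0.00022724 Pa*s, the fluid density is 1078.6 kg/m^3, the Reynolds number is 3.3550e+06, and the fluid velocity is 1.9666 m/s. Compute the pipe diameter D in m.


D = Re * mu / (rho * vel)
D = 3.3550e+06 * 0.00022724 / (1078.6 * 1.9666)
D = 0.35942 m


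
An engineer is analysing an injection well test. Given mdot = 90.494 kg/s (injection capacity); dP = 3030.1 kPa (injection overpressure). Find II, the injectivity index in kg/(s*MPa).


II = mdot * 1000 / dP
II = 90.494 * 1000 / 3030.1
II = 29.865 kg/(s*MPa)


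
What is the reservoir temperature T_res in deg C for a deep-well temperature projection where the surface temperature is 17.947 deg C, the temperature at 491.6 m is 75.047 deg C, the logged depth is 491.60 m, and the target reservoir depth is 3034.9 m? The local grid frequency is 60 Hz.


Step 1: grad = (T_d1 - T_surf)/d1 * 1000 = (75.047 - 17.947)/491.6 * 1000 = 116.1513 deg C/km
Step 2: T_res = T_surf + grad*d2/1000 = 17.947 + 116.1513*3034.9/1000 = 370.45 deg C
T_res = 370.45 deg C


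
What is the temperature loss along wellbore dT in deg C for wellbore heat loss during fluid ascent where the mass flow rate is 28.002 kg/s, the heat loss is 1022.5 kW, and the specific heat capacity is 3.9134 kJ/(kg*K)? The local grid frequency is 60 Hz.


dT = Q_loss / (mdot * cp)
dT = 1022.5 / (28.002 * 3.9134)
dT = 9.330825 K
Convert (temperature difference, 1 K = 1 deg C): 9.330825 K = 9.330825 deg C
dT = 9.3308 deg C


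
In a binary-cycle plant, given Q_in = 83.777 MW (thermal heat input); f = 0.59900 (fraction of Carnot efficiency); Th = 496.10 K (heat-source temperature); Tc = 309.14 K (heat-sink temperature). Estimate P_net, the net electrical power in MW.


Step 1: eta = (1 - Tc/Th)*f = (1 - 309.14/496.1)*0.599 = 0.2257388
Step 2: P_net = eta * Q_in = 0.2257388 * 83.777 = 18.912 MW
P_net = 18.912 MW


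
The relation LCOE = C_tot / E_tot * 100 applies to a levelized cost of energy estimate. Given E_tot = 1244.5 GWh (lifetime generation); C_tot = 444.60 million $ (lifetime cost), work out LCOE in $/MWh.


LCOE = C_tot / E_tot * 100
LCOE = 444.60 / 1244.5 * 100
LCOE = 35.72519 cents/kWh
Convert: 35.72519 cents/kWh * 10.0 = 357.25 $/MWh
LCOE = 357.25 $/MWh


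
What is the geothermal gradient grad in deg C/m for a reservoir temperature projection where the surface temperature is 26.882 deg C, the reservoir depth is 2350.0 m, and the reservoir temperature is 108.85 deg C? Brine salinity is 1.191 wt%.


grad = (T_res - T_surf) / d * 1000
grad = (108.85 - 26.882) / 2350.0 * 1000
grad = 34.88000 deg C/km
Convert: 34.88000 deg C/km * 0.001 = 0.034880 deg C/m
grad = 0.034880 deg C/m


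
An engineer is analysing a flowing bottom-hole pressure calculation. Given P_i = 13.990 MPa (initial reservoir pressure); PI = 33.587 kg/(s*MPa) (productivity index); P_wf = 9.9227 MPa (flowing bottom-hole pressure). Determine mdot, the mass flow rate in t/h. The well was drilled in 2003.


mdot = (P_i - P_wf) * PI
mdot = (13.990 - 9.9227) * 33.587
mdot = 136.6084 kg/s
Convert: 136.6084 kg/s * 3.6 = 491.79 t/h
mdot = 491.79 t/h


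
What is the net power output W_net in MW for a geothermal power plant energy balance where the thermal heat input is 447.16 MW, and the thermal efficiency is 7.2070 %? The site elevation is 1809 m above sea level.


W_net = eta / 100 * Q_in
W_net = 7.2070 / 100 * 447.16
W_net = 32.227 MW


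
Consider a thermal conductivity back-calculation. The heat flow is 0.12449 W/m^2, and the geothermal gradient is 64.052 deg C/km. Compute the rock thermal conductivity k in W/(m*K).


k = q / (grad / 1000)
k = 0.12449 / (64.052 / 1000)
k = 1.9436 W/(m*K)


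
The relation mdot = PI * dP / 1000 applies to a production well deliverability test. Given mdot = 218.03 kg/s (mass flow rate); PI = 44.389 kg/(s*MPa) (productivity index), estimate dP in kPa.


dP = mdot * 1000 / PI
dP = 218.03 * 1000 / 44.389
dP = 4911.8 kPa


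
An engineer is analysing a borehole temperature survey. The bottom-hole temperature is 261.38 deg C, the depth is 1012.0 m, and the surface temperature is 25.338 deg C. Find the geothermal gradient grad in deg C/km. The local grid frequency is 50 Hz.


grad = (T_d - T_surf) / d * 1000
grad = (261.38 - 25.338) / 1012.0 * 1000
grad = 233.24 deg C/km


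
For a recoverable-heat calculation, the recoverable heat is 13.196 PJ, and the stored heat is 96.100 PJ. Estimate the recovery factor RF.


RF = Q_rec / Q_s
RF = 13.196 / 96.100
RF = 0.13732


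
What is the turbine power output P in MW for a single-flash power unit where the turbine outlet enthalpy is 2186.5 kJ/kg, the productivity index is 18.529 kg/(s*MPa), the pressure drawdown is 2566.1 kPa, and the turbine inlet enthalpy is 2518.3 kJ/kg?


Step 1: mdot = PI * dP / 1000 = 18.529 * 2566.1 / 1000 = 47.54727 kg/s
Step 2: P = mdot*(h_in - h_out)/1000 = 47.54727*(2518.3 - 2186.5)/1000 = 15.776 MW
P = 15.776 MW


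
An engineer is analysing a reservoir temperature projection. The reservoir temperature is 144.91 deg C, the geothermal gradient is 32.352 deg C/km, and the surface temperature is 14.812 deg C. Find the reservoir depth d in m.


d = (T_res - T_surf) / grad * 1000
d = (144.91 - 14.812) / 32.352 * 1000
d = 4021.3 m
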